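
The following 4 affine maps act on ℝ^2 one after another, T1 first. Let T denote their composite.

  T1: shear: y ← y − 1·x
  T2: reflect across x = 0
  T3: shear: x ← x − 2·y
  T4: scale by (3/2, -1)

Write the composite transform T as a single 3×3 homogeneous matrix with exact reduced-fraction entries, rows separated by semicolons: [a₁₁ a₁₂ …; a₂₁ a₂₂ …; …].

T1 = [1 0 0; -1 1 0; 0 0 1]
T2·T1 = [-1 0 0; -1 1 0; 0 0 1]
T3·…·T1 = [1 -2 0; -1 1 0; 0 0 1]
T4·…·T1 = [3/2 -3 0; 1 -1 0; 0 0 1]

T = [3/2 -3 0; 1 -1 0; 0 0 1]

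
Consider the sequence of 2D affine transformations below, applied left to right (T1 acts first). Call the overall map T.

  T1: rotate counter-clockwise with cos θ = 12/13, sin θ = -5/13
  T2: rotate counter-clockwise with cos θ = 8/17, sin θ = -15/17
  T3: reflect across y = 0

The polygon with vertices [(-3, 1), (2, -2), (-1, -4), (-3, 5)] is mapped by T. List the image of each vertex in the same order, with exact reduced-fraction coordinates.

T1 rotate counter-clockwise with cos θ = 12/13, sin θ = -5/13: (-3, 1) → (-31/13, 27/13); (2, -2) → (14/13, -34/13); (-1, -4) → (-32/13, -43/13); (-3, 5) → (-11/13, 75/13)
T2 rotate counter-clockwise with cos θ = 8/17, sin θ = -15/17: (-31/13, 27/13) → (157/221, 681/221); (14/13, -34/13) → (-398/221, -482/221); (-32/13, -43/13) → (-53/13, 8/13); (-11/13, 75/13) → (61/13, 45/13)
T3 reflect across y = 0: (157/221, 681/221) → (157/221, -681/221); (-398/221, -482/221) → (-398/221, 482/221); (-53/13, 8/13) → (-53/13, -8/13); (61/13, 45/13) → (61/13, -45/13)

image vertices: (157/221, -681/221), (-398/221, 482/221), (-53/13, -8/13), (61/13, -45/13)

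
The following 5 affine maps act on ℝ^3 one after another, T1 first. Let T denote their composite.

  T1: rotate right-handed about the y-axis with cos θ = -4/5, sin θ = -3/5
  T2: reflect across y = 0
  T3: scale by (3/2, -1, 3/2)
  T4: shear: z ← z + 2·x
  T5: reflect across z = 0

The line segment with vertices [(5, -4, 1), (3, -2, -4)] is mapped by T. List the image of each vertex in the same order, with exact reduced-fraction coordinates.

image vertices: (-69/10, -4, 21/2), (0, -2, -15/2)

T1 rotate right-handed about the y-axis with cos θ = -4/5, sin θ = -3/5: (5, -4, 1) → (-23/5, -4, 11/5); (3, -2, -4) → (0, -2, 5)
T2 reflect across y = 0: (-23/5, -4, 11/5) → (-23/5, 4, 11/5); (0, -2, 5) → (0, 2, 5)
T3 scale by (3/2, -1, 3/2): (-23/5, 4, 11/5) → (-69/10, -4, 33/10); (0, 2, 5) → (0, -2, 15/2)
T4 shear: z ← z + 2·x: (-69/10, -4, 33/10) → (-69/10, -4, -21/2); (0, -2, 15/2) → (0, -2, 15/2)
T5 reflect across z = 0: (-69/10, -4, -21/2) → (-69/10, -4, 21/2); (0, -2, 15/2) → (0, -2, -15/2)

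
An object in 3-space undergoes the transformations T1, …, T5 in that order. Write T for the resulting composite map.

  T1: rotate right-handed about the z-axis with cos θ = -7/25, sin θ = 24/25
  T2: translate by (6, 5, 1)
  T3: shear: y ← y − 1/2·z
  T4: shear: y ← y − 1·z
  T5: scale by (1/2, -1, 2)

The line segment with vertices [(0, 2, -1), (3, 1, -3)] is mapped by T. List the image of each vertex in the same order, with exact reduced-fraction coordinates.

image vertices: (51/25, -111/25, 0), (21/10, -53/5, -4)

T1 rotate right-handed about the z-axis with cos θ = -7/25, sin θ = 24/25: (0, 2, -1) → (-48/25, -14/25, -1); (3, 1, -3) → (-9/5, 13/5, -3)
T2 translate by (6, 5, 1): (-48/25, -14/25, -1) → (102/25, 111/25, 0); (-9/5, 13/5, -3) → (21/5, 38/5, -2)
T3 shear: y ← y − 1/2·z: (102/25, 111/25, 0) → (102/25, 111/25, 0); (21/5, 38/5, -2) → (21/5, 43/5, -2)
T4 shear: y ← y − 1·z: (102/25, 111/25, 0) → (102/25, 111/25, 0); (21/5, 43/5, -2) → (21/5, 53/5, -2)
T5 scale by (1/2, -1, 2): (102/25, 111/25, 0) → (51/25, -111/25, 0); (21/5, 53/5, -2) → (21/10, -53/5, -4)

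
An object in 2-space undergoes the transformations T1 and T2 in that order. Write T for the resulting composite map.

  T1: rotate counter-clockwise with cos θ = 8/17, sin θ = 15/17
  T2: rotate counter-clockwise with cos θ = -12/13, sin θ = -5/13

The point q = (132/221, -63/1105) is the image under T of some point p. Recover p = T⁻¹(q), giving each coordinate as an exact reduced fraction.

p = (0, 3/5)

T1 = [8/17 -15/17 0; 15/17 8/17 0; 0 0 1]
T2·T1 = [-21/221 220/221 0; -220/221 -21/221 0; 0 0 1]
det M = 1; M⁻¹ = [-21/221 -220/221 0; 220/221 -21/221 0; 0 0 1]
M⁻¹ · (132/221, -63/1105)ᵀ = (0, 3/5)ᵀ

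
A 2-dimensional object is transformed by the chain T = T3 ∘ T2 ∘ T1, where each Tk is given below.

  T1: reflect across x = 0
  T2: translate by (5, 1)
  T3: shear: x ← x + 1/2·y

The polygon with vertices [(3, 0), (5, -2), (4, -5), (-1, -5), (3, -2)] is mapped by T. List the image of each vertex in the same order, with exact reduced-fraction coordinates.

T1 reflect across x = 0: (3, 0) → (-3, 0); (5, -2) → (-5, -2); (4, -5) → (-4, -5); (-1, -5) → (1, -5); (3, -2) → (-3, -2)
T2 translate by (5, 1): (-3, 0) → (2, 1); (-5, -2) → (0, -1); (-4, -5) → (1, -4); (1, -5) → (6, -4); (-3, -2) → (2, -1)
T3 shear: x ← x + 1/2·y: (2, 1) → (5/2, 1); (0, -1) → (-1/2, -1); (1, -4) → (-1, -4); (6, -4) → (4, -4); (2, -1) → (3/2, -1)

image vertices: (5/2, 1), (-1/2, -1), (-1, -4), (4, -4), (3/2, -1)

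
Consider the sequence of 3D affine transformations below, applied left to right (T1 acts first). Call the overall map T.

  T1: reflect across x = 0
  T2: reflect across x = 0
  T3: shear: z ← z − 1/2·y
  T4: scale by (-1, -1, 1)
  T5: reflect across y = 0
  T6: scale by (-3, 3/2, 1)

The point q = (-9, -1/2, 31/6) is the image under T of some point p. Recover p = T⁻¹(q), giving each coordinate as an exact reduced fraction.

T1 = [-1 0 0 0; 0 1 0 0; 0 0 1 0; 0 0 0 1]
T2·T1 = [1 0 0 0; 0 1 0 0; 0 0 1 0; 0 0 0 1]
T3·…·T1 = [1 0 0 0; 0 1 0 0; 0 -1/2 1 0; 0 0 0 1]
T4·…·T1 = [-1 0 0 0; 0 -1 0 0; 0 -1/2 1 0; 0 0 0 1]
T5·…·T1 = [-1 0 0 0; 0 1 0 0; 0 -1/2 1 0; 0 0 0 1]
T6·…·T1 = [3 0 0 0; 0 3/2 0 0; 0 -1/2 1 0; 0 0 0 1]
det M = 9/2; M⁻¹ = [1/3 0 0 0; 0 2/3 0 0; 0 1/3 1 0; 0 0 0 1]
M⁻¹ · (-9, -1/2, 31/6)ᵀ = (-3, -1/3, 5)ᵀ

p = (-3, -1/3, 5)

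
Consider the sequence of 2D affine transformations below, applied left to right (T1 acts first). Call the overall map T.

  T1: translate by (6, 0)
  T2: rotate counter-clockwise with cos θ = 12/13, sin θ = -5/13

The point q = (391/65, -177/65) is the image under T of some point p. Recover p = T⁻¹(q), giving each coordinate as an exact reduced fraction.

T1 = [1 0 6; 0 1 0; 0 0 1]
T2·T1 = [12/13 5/13 72/13; -5/13 12/13 -30/13; 0 0 1]
det M = 1; M⁻¹ = [12/13 -5/13 -6; 5/13 12/13 0; 0 0 1]
M⁻¹ · (391/65, -177/65)ᵀ = (3/5, -1/5)ᵀ

p = (3/5, -1/5)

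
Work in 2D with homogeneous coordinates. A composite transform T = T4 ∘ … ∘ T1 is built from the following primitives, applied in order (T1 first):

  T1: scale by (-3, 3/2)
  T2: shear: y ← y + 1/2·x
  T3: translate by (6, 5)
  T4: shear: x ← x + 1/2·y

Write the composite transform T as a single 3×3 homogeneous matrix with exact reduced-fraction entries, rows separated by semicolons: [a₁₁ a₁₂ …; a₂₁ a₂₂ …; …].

T = [-15/4 3/4 17/2; -3/2 3/2 5; 0 0 1]

T1 = [-3 0 0; 0 3/2 0; 0 0 1]
T2·T1 = [-3 0 0; -3/2 3/2 0; 0 0 1]
T3·…·T1 = [-3 0 6; -3/2 3/2 5; 0 0 1]
T4·…·T1 = [-15/4 3/4 17/2; -3/2 3/2 5; 0 0 1]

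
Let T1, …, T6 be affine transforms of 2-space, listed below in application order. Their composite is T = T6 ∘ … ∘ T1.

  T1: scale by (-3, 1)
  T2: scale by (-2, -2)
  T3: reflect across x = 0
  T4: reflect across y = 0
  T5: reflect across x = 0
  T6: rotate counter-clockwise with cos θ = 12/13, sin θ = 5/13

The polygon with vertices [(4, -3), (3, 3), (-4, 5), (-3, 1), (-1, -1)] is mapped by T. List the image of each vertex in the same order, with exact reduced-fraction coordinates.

image vertices: (318/13, 48/13), (186/13, 162/13), (-26, 0), (-226/13, -66/13), (-62/13, -54/13)

T1 scale by (-3, 1): (4, -3) → (-12, -3); (3, 3) → (-9, 3); (-4, 5) → (12, 5); (-3, 1) → (9, 1); (-1, -1) → (3, -1)
T2 scale by (-2, -2): (-12, -3) → (24, 6); (-9, 3) → (18, -6); (12, 5) → (-24, -10); (9, 1) → (-18, -2); (3, -1) → (-6, 2)
T3 reflect across x = 0: (24, 6) → (-24, 6); (18, -6) → (-18, -6); (-24, -10) → (24, -10); (-18, -2) → (18, -2); (-6, 2) → (6, 2)
T4 reflect across y = 0: (-24, 6) → (-24, -6); (-18, -6) → (-18, 6); (24, -10) → (24, 10); (18, -2) → (18, 2); (6, 2) → (6, -2)
T5 reflect across x = 0: (-24, -6) → (24, -6); (-18, 6) → (18, 6); (24, 10) → (-24, 10); (18, 2) → (-18, 2); (6, -2) → (-6, -2)
T6 rotate counter-clockwise with cos θ = 12/13, sin θ = 5/13: (24, -6) → (318/13, 48/13); (18, 6) → (186/13, 162/13); (-24, 10) → (-26, 0); (-18, 2) → (-226/13, -66/13); (-6, -2) → (-62/13, -54/13)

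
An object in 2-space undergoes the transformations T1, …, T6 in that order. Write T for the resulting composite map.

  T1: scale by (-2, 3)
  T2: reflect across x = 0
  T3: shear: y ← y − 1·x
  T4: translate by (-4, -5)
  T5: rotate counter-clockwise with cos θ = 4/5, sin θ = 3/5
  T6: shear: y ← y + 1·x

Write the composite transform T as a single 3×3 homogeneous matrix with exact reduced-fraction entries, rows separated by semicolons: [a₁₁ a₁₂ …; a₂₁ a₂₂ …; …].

T = [14/5 -9/5 -1/5; 12/5 3/5 -33/5; 0 0 1]

T1 = [-2 0 0; 0 3 0; 0 0 1]
T2·T1 = [2 0 0; 0 3 0; 0 0 1]
T3·…·T1 = [2 0 0; -2 3 0; 0 0 1]
T4·…·T1 = [2 0 -4; -2 3 -5; 0 0 1]
T5·…·T1 = [14/5 -9/5 -1/5; -2/5 12/5 -32/5; 0 0 1]
T6·…·T1 = [14/5 -9/5 -1/5; 12/5 3/5 -33/5; 0 0 1]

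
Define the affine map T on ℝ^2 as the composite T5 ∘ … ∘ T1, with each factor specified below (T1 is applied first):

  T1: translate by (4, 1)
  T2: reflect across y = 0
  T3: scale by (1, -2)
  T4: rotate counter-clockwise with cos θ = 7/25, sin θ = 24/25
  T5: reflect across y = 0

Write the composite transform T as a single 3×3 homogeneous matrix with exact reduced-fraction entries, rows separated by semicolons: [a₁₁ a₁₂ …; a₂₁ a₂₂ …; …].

T1 = [1 0 4; 0 1 1; 0 0 1]
T2·T1 = [1 0 4; 0 -1 -1; 0 0 1]
T3·…·T1 = [1 0 4; 0 2 2; 0 0 1]
T4·…·T1 = [7/25 -48/25 -4/5; 24/25 14/25 22/5; 0 0 1]
T5·…·T1 = [7/25 -48/25 -4/5; -24/25 -14/25 -22/5; 0 0 1]

T = [7/25 -48/25 -4/5; -24/25 -14/25 -22/5; 0 0 1]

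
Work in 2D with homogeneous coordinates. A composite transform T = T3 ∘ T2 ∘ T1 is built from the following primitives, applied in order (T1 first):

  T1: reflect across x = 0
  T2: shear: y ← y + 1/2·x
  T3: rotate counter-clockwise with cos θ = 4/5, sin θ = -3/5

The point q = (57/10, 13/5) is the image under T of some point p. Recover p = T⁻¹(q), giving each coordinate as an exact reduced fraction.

T1 = [-1 0 0; 0 1 0; 0 0 1]
T2·T1 = [-1 0 0; -1/2 1 0; 0 0 1]
T3·…·T1 = [-11/10 3/5 0; 1/5 4/5 0; 0 0 1]
det M = -1; M⁻¹ = [-4/5 3/5 0; 1/5 11/10 0; 0 0 1]
M⁻¹ · (57/10, 13/5)ᵀ = (-3, 4)ᵀ

p = (-3, 4)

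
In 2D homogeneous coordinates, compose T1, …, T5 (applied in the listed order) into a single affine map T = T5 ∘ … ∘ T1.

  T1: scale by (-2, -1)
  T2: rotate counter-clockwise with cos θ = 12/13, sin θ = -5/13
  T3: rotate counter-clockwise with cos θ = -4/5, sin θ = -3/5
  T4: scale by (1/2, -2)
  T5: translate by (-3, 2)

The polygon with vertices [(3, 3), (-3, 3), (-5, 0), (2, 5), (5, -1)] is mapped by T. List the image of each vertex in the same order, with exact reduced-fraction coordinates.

T1 scale by (-2, -1): (3, 3) → (-6, -3); (-3, 3) → (6, -3); (-5, 0) → (10, 0); (2, 5) → (-4, -5); (5, -1) → (-10, 1)
T2 rotate counter-clockwise with cos θ = 12/13, sin θ = -5/13: (-6, -3) → (-87/13, -6/13); (6, -3) → (57/13, -66/13); (10, 0) → (120/13, -50/13); (-4, -5) → (-73/13, -40/13); (-10, 1) → (-115/13, 62/13)
T3 rotate counter-clockwise with cos θ = -4/5, sin θ = -3/5: (-87/13, -6/13) → (66/13, 57/13); (57/13, -66/13) → (-426/65, 93/65); (120/13, -50/13) → (-126/13, -32/13); (-73/13, -40/13) → (172/65, 379/65); (-115/13, 62/13) → (646/65, 97/65)
T4 scale by (1/2, -2): (66/13, 57/13) → (33/13, -114/13); (-426/65, 93/65) → (-213/65, -186/65); (-126/13, -32/13) → (-63/13, 64/13); (172/65, 379/65) → (86/65, -758/65); (646/65, 97/65) → (323/65, -194/65)
T5 translate by (-3, 2): (33/13, -114/13) → (-6/13, -88/13); (-213/65, -186/65) → (-408/65, -56/65); (-63/13, 64/13) → (-102/13, 90/13); (86/65, -758/65) → (-109/65, -628/65); (323/65, -194/65) → (128/65, -64/65)

image vertices: (-6/13, -88/13), (-408/65, -56/65), (-102/13, 90/13), (-109/65, -628/65), (128/65, -64/65)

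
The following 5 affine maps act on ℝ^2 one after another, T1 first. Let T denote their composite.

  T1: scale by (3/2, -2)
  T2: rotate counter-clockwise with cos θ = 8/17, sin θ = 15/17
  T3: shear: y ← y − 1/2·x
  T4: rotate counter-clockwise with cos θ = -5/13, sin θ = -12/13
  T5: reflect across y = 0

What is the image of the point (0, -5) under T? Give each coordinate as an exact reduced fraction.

T(p) = (2610/221, -1025/221)

T1 scale by (3/2, -2): (0, -5) → (0, 10)
T2 rotate counter-clockwise with cos θ = 8/17, sin θ = 15/17: (0, 10) → (-150/17, 80/17)
T3 shear: y ← y − 1/2·x: (-150/17, 80/17) → (-150/17, 155/17)
T4 rotate counter-clockwise with cos θ = -5/13, sin θ = -12/13: (-150/17, 155/17) → (2610/221, 1025/221)
T5 reflect across y = 0: (2610/221, 1025/221) → (2610/221, -1025/221)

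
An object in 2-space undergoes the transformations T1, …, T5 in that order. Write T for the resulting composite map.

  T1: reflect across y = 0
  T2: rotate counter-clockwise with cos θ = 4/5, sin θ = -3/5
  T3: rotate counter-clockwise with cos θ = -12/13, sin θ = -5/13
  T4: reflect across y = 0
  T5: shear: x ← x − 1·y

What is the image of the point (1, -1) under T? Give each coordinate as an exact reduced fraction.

T(p) = (-126/65, 47/65)

T1 reflect across y = 0: (1, -1) → (1, 1)
T2 rotate counter-clockwise with cos θ = 4/5, sin θ = -3/5: (1, 1) → (7/5, 1/5)
T3 rotate counter-clockwise with cos θ = -12/13, sin θ = -5/13: (7/5, 1/5) → (-79/65, -47/65)
T4 reflect across y = 0: (-79/65, -47/65) → (-79/65, 47/65)
T5 shear: x ← x − 1·y: (-79/65, 47/65) → (-126/65, 47/65)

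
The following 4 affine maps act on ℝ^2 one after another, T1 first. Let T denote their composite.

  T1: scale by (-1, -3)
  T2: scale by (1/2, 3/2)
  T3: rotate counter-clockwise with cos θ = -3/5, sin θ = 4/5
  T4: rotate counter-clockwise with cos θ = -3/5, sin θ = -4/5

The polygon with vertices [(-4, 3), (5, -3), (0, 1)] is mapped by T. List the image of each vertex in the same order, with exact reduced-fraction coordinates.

image vertices: (2, -27/2), (-5/2, 27/2), (0, -9/2)

T1 scale by (-1, -3): (-4, 3) → (4, -9); (5, -3) → (-5, 9); (0, 1) → (0, -3)
T2 scale by (1/2, 3/2): (4, -9) → (2, -27/2); (-5, 9) → (-5/2, 27/2); (0, -3) → (0, -9/2)
T3 rotate counter-clockwise with cos θ = -3/5, sin θ = 4/5: (2, -27/2) → (48/5, 97/10); (-5/2, 27/2) → (-93/10, -101/10); (0, -9/2) → (18/5, 27/10)
T4 rotate counter-clockwise with cos θ = -3/5, sin θ = -4/5: (48/5, 97/10) → (2, -27/2); (-93/10, -101/10) → (-5/2, 27/2); (18/5, 27/10) → (0, -9/2)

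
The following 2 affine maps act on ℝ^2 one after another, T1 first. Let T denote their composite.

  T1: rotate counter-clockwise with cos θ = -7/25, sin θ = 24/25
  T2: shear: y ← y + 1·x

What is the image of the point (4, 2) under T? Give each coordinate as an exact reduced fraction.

T(p) = (-76/25, 6/25)

T1 rotate counter-clockwise with cos θ = -7/25, sin θ = 24/25: (4, 2) → (-76/25, 82/25)
T2 shear: y ← y + 1·x: (-76/25, 82/25) → (-76/25, 6/25)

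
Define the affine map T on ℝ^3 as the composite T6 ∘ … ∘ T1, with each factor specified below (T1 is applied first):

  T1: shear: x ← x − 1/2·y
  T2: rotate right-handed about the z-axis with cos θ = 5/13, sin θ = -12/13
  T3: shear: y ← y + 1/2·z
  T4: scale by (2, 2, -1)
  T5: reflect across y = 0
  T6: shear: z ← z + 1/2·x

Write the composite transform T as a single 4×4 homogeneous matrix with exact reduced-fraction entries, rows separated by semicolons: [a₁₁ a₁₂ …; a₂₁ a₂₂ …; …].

T = [10/13 19/13 0 0; 24/13 -22/13 -1 0; 5/13 19/26 -1 0; 0 0 0 1]

T1 = [1 -1/2 0 0; 0 1 0 0; 0 0 1 0; 0 0 0 1]
T2·T1 = [5/13 19/26 0 0; -12/13 11/13 0 0; 0 0 1 0; 0 0 0 1]
T3·…·T1 = [5/13 19/26 0 0; -12/13 11/13 1/2 0; 0 0 1 0; 0 0 0 1]
T4·…·T1 = [10/13 19/13 0 0; -24/13 22/13 1 0; 0 0 -1 0; 0 0 0 1]
T5·…·T1 = [10/13 19/13 0 0; 24/13 -22/13 -1 0; 0 0 -1 0; 0 0 0 1]
T6·…·T1 = [10/13 19/13 0 0; 24/13 -22/13 -1 0; 5/13 19/26 -1 0; 0 0 0 1]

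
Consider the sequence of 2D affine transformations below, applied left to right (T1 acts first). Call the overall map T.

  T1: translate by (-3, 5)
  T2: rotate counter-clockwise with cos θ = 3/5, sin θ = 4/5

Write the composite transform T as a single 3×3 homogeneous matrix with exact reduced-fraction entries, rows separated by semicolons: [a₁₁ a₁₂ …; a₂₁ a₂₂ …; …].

T1 = [1 0 -3; 0 1 5; 0 0 1]
T2·T1 = [3/5 -4/5 -29/5; 4/5 3/5 3/5; 0 0 1]

T = [3/5 -4/5 -29/5; 4/5 3/5 3/5; 0 0 1]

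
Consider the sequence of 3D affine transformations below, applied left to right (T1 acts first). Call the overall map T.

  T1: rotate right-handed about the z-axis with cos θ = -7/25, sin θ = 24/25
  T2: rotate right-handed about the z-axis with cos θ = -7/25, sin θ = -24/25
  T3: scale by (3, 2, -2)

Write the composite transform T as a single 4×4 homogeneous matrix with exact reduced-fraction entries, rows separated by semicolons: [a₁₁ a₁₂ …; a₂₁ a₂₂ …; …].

T = [3 0 0 0; 0 2 0 0; 0 0 -2 0; 0 0 0 1]

T1 = [-7/25 -24/25 0 0; 24/25 -7/25 0 0; 0 0 1 0; 0 0 0 1]
T2·T1 = [1 0 0 0; 0 1 0 0; 0 0 1 0; 0 0 0 1]
T3·…·T1 = [3 0 0 0; 0 2 0 0; 0 0 -2 0; 0 0 0 1]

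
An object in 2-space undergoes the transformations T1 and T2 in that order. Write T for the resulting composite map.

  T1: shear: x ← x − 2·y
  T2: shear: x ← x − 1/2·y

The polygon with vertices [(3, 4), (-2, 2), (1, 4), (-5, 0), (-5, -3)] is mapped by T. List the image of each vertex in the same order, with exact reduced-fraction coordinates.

image vertices: (-7, 4), (-7, 2), (-9, 4), (-5, 0), (5/2, -3)

T1 shear: x ← x − 2·y: (3, 4) → (-5, 4); (-2, 2) → (-6, 2); (1, 4) → (-7, 4); (-5, 0) → (-5, 0); (-5, -3) → (1, -3)
T2 shear: x ← x − 1/2·y: (-5, 4) → (-7, 4); (-6, 2) → (-7, 2); (-7, 4) → (-9, 4); (-5, 0) → (-5, 0); (1, -3) → (5/2, -3)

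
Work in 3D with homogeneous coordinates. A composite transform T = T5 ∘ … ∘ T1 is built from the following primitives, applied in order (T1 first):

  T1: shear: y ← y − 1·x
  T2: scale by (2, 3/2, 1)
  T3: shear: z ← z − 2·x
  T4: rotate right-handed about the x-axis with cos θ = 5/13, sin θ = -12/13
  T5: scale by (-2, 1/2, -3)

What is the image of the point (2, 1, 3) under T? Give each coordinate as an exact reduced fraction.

T(p) = (-8, -135/52, 21/13)

T1 shear: y ← y − 1·x: (2, 1, 3) → (2, -1, 3)
T2 scale by (2, 3/2, 1): (2, -1, 3) → (4, -3/2, 3)
T3 shear: z ← z − 2·x: (4, -3/2, 3) → (4, -3/2, -5)
T4 rotate right-handed about the x-axis with cos θ = 5/13, sin θ = -12/13: (4, -3/2, -5) → (4, -135/26, -7/13)
T5 scale by (-2, 1/2, -3): (4, -135/26, -7/13) → (-8, -135/52, 21/13)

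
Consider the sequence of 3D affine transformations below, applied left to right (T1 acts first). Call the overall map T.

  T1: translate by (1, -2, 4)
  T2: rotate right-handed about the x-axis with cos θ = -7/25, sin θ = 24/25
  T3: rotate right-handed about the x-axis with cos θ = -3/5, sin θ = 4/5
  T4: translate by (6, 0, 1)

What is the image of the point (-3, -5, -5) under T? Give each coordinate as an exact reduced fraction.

T(p) = (4, 17/5, 36/5)

T1 translate by (1, -2, 4): (-3, -5, -5) → (-2, -7, -1)
T2 rotate right-handed about the x-axis with cos θ = -7/25, sin θ = 24/25: (-2, -7, -1) → (-2, 73/25, -161/25)
T3 rotate right-handed about the x-axis with cos θ = -3/5, sin θ = 4/5: (-2, 73/25, -161/25) → (-2, 17/5, 31/5)
T4 translate by (6, 0, 1): (-2, 17/5, 31/5) → (4, 17/5, 36/5)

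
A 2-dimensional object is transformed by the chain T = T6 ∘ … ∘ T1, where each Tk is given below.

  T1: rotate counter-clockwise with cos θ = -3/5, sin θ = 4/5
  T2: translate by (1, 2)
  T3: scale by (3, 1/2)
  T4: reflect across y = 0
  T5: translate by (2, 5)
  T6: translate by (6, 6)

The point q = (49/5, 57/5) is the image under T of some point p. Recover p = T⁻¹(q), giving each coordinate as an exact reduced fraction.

p = (-2, 2)

T1 = [-3/5 -4/5 0; 4/5 -3/5 0; 0 0 1]
T2·T1 = [-3/5 -4/5 1; 4/5 -3/5 2; 0 0 1]
T3·…·T1 = [-9/5 -12/5 3; 2/5 -3/10 1; 0 0 1]
T4·…·T1 = [-9/5 -12/5 3; -2/5 3/10 -1; 0 0 1]
T5·…·T1 = [-9/5 -12/5 5; -2/5 3/10 4; 0 0 1]
T6·…·T1 = [-9/5 -12/5 11; -2/5 3/10 10; 0 0 1]
det M = -3/2; M⁻¹ = [-1/5 -8/5 91/5; -4/15 6/5 -136/15; 0 0 1]
M⁻¹ · (49/5, 57/5)ᵀ = (-2, 2)ᵀ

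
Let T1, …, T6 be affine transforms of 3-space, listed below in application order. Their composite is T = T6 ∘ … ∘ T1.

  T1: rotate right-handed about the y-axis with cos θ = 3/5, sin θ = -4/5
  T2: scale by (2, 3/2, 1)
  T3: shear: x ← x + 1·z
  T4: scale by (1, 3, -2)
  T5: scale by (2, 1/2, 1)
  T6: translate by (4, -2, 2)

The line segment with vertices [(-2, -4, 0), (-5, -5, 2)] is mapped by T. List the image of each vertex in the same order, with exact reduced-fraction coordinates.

image vertices: (-4, -11, 26/5), (-20, -53/4, 38/5)

T1 rotate right-handed about the y-axis with cos θ = 3/5, sin θ = -4/5: (-2, -4, 0) → (-6/5, -4, -8/5); (-5, -5, 2) → (-23/5, -5, -14/5)
T2 scale by (2, 3/2, 1): (-6/5, -4, -8/5) → (-12/5, -6, -8/5); (-23/5, -5, -14/5) → (-46/5, -15/2, -14/5)
T3 shear: x ← x + 1·z: (-12/5, -6, -8/5) → (-4, -6, -8/5); (-46/5, -15/2, -14/5) → (-12, -15/2, -14/5)
T4 scale by (1, 3, -2): (-4, -6, -8/5) → (-4, -18, 16/5); (-12, -15/2, -14/5) → (-12, -45/2, 28/5)
T5 scale by (2, 1/2, 1): (-4, -18, 16/5) → (-8, -9, 16/5); (-12, -45/2, 28/5) → (-24, -45/4, 28/5)
T6 translate by (4, -2, 2): (-8, -9, 16/5) → (-4, -11, 26/5); (-24, -45/4, 28/5) → (-20, -53/4, 38/5)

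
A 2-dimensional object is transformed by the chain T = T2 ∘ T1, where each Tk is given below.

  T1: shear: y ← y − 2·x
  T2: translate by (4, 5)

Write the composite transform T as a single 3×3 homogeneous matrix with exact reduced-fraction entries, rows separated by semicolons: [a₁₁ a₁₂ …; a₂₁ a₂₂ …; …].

T = [1 0 4; -2 1 5; 0 0 1]

T1 = [1 0 0; -2 1 0; 0 0 1]
T2·T1 = [1 0 4; -2 1 5; 0 0 1]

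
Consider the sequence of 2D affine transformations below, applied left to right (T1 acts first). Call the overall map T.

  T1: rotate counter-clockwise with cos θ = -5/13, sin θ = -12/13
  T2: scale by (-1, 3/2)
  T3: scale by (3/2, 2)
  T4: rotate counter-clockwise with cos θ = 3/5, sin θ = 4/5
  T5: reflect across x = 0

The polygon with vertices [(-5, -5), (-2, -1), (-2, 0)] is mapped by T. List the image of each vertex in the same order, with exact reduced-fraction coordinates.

T1 rotate counter-clockwise with cos θ = -5/13, sin θ = -12/13: (-5, -5) → (-35/13, 85/13); (-2, -1) → (-2/13, 29/13); (-2, 0) → (10/13, 24/13)
T2 scale by (-1, 3/2): (-35/13, 85/13) → (35/13, 255/26); (-2/13, 29/13) → (2/13, 87/26); (10/13, 24/13) → (-10/13, 36/13)
T3 scale by (3/2, 2): (35/13, 255/26) → (105/26, 255/13); (2/13, 87/26) → (3/13, 87/13); (-10/13, 36/13) → (-15/13, 72/13)
T4 rotate counter-clockwise with cos θ = 3/5, sin θ = 4/5: (105/26, 255/13) → (-345/26, 15); (3/13, 87/13) → (-339/65, 21/5); (-15/13, 72/13) → (-333/65, 12/5)
T5 reflect across x = 0: (-345/26, 15) → (345/26, 15); (-339/65, 21/5) → (339/65, 21/5); (-333/65, 12/5) → (333/65, 12/5)

image vertices: (345/26, 15), (339/65, 21/5), (333/65, 12/5)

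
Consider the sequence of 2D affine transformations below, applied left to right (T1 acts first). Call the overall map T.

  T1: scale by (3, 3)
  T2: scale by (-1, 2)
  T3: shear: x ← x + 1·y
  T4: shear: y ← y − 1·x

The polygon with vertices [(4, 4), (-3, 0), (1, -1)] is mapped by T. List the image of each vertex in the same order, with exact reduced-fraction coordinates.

T1 scale by (3, 3): (4, 4) → (12, 12); (-3, 0) → (-9, 0); (1, -1) → (3, -3)
T2 scale by (-1, 2): (12, 12) → (-12, 24); (-9, 0) → (9, 0); (3, -3) → (-3, -6)
T3 shear: x ← x + 1·y: (-12, 24) → (12, 24); (9, 0) → (9, 0); (-3, -6) → (-9, -6)
T4 shear: y ← y − 1·x: (12, 24) → (12, 12); (9, 0) → (9, -9); (-9, -6) → (-9, 3)

image vertices: (12, 12), (9, -9), (-9, 3)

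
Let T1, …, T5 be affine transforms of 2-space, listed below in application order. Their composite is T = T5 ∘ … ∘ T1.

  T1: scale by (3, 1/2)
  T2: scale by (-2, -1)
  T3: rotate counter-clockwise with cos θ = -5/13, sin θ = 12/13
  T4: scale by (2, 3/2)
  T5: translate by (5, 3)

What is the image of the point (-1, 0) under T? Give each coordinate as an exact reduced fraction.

T(p) = (5/13, 147/13)

T1 scale by (3, 1/2): (-1, 0) → (-3, 0)
T2 scale by (-2, -1): (-3, 0) → (6, 0)
T3 rotate counter-clockwise with cos θ = -5/13, sin θ = 12/13: (6, 0) → (-30/13, 72/13)
T4 scale by (2, 3/2): (-30/13, 72/13) → (-60/13, 108/13)
T5 translate by (5, 3): (-60/13, 108/13) → (5/13, 147/13)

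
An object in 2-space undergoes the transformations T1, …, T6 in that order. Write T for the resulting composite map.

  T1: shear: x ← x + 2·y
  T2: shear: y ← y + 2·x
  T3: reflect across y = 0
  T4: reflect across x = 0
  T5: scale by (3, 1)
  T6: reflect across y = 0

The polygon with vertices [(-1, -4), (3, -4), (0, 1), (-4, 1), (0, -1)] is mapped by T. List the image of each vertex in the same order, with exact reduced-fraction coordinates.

image vertices: (27, -22), (15, -14), (-6, 5), (6, -3), (6, -5)

T1 shear: x ← x + 2·y: (-1, -4) → (-9, -4); (3, -4) → (-5, -4); (0, 1) → (2, 1); (-4, 1) → (-2, 1); (0, -1) → (-2, -1)
T2 shear: y ← y + 2·x: (-9, -4) → (-9, -22); (-5, -4) → (-5, -14); (2, 1) → (2, 5); (-2, 1) → (-2, -3); (-2, -1) → (-2, -5)
T3 reflect across y = 0: (-9, -22) → (-9, 22); (-5, -14) → (-5, 14); (2, 5) → (2, -5); (-2, -3) → (-2, 3); (-2, -5) → (-2, 5)
T4 reflect across x = 0: (-9, 22) → (9, 22); (-5, 14) → (5, 14); (2, -5) → (-2, -5); (-2, 3) → (2, 3); (-2, 5) → (2, 5)
T5 scale by (3, 1): (9, 22) → (27, 22); (5, 14) → (15, 14); (-2, -5) → (-6, -5); (2, 3) → (6, 3); (2, 5) → (6, 5)
T6 reflect across y = 0: (27, 22) → (27, -22); (15, 14) → (15, -14); (-6, -5) → (-6, 5); (6, 3) → (6, -3); (6, 5) → (6, -5)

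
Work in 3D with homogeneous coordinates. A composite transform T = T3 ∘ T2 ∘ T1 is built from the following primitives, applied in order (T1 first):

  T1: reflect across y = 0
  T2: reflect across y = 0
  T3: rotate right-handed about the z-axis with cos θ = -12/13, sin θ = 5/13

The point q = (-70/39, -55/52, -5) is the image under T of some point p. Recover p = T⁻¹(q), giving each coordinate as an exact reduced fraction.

p = (5/4, 5/3, -5)

T1 = [1 0 0 0; 0 -1 0 0; 0 0 1 0; 0 0 0 1]
T2·T1 = [1 0 0 0; 0 1 0 0; 0 0 1 0; 0 0 0 1]
T3·…·T1 = [-12/13 -5/13 0 0; 5/13 -12/13 0 0; 0 0 1 0; 0 0 0 1]
det M = 1; M⁻¹ = [-12/13 5/13 0 0; -5/13 -12/13 0 0; 0 0 1 0; 0 0 0 1]
M⁻¹ · (-70/39, -55/52, -5)ᵀ = (5/4, 5/3, -5)ᵀ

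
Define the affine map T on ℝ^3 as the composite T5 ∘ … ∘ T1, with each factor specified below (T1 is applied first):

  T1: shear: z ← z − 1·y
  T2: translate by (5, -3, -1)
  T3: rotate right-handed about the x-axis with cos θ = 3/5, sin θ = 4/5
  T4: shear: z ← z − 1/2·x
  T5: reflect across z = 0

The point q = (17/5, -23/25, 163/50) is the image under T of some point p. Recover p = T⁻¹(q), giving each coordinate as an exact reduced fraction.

p = (-8/5, 6/5, 2)

T1 = [1 0 0 0; 0 1 0 0; 0 -1 1 0; 0 0 0 1]
T2·T1 = [1 0 0 5; 0 1 0 -3; 0 -1 1 -1; 0 0 0 1]
T3·…·T1 = [1 0 0 5; 0 7/5 -4/5 -1; 0 1/5 3/5 -3; 0 0 0 1]
T4·…·T1 = [1 0 0 5; 0 7/5 -4/5 -1; -1/2 1/5 3/5 -11/2; 0 0 0 1]
T5·…·T1 = [1 0 0 5; 0 7/5 -4/5 -1; 1/2 -1/5 -3/5 11/2; 0 0 0 1]
det M = -1; M⁻¹ = [1 0 0 -5; 2/5 3/5 -4/5 3; 7/10 -1/5 -7/5 4; 0 0 0 1]
M⁻¹ · (17/5, -23/25, 163/50)ᵀ = (-8/5, 6/5, 2)ᵀ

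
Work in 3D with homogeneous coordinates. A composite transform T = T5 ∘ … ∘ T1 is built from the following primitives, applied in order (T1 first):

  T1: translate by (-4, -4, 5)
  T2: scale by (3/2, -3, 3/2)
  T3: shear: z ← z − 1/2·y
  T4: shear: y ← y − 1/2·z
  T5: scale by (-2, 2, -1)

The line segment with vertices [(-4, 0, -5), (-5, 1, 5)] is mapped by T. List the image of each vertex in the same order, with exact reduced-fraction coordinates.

T1 translate by (-4, -4, 5): (-4, 0, -5) → (-8, -4, 0); (-5, 1, 5) → (-9, -3, 10)
T2 scale by (3/2, -3, 3/2): (-8, -4, 0) → (-12, 12, 0); (-9, -3, 10) → (-27/2, 9, 15)
T3 shear: z ← z − 1/2·y: (-12, 12, 0) → (-12, 12, -6); (-27/2, 9, 15) → (-27/2, 9, 21/2)
T4 shear: y ← y − 1/2·z: (-12, 12, -6) → (-12, 15, -6); (-27/2, 9, 21/2) → (-27/2, 15/4, 21/2)
T5 scale by (-2, 2, -1): (-12, 15, -6) → (24, 30, 6); (-27/2, 15/4, 21/2) → (27, 15/2, -21/2)

image vertices: (24, 30, 6), (27, 15/2, -21/2)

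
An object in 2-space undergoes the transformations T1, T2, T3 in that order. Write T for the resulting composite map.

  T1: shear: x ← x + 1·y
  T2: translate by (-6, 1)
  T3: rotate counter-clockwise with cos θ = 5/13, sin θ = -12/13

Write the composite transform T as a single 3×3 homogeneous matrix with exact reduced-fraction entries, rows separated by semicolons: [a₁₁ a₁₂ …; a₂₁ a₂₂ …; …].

T = [5/13 17/13 -18/13; -12/13 -7/13 77/13; 0 0 1]

T1 = [1 1 0; 0 1 0; 0 0 1]
T2·T1 = [1 1 -6; 0 1 1; 0 0 1]
T3·…·T1 = [5/13 17/13 -18/13; -12/13 -7/13 77/13; 0 0 1]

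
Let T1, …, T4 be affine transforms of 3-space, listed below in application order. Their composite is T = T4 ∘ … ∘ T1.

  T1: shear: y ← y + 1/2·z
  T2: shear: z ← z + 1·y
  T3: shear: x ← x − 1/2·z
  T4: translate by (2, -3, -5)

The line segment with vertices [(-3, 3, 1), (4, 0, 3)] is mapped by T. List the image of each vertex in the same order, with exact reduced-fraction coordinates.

image vertices: (-13/4, 1/2, -1/2), (15/4, -3/2, -1/2)

T1 shear: y ← y + 1/2·z: (-3, 3, 1) → (-3, 7/2, 1); (4, 0, 3) → (4, 3/2, 3)
T2 shear: z ← z + 1·y: (-3, 7/2, 1) → (-3, 7/2, 9/2); (4, 3/2, 3) → (4, 3/2, 9/2)
T3 shear: x ← x − 1/2·z: (-3, 7/2, 9/2) → (-21/4, 7/2, 9/2); (4, 3/2, 9/2) → (7/4, 3/2, 9/2)
T4 translate by (2, -3, -5): (-21/4, 7/2, 9/2) → (-13/4, 1/2, -1/2); (7/4, 3/2, 9/2) → (15/4, -3/2, -1/2)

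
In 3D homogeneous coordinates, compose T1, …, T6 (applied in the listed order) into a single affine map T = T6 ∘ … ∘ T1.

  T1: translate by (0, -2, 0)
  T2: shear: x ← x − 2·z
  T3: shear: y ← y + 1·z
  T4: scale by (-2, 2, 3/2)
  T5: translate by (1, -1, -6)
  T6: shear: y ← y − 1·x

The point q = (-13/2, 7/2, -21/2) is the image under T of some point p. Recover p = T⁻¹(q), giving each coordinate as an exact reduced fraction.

T1 = [1 0 0 0; 0 1 0 -2; 0 0 1 0; 0 0 0 1]
T2·T1 = [1 0 -2 0; 0 1 0 -2; 0 0 1 0; 0 0 0 1]
T3·…·T1 = [1 0 -2 0; 0 1 1 -2; 0 0 1 0; 0 0 0 1]
T4·…·T1 = [-2 0 4 0; 0 2 2 -4; 0 0 3/2 0; 0 0 0 1]
T5·…·T1 = [-2 0 4 1; 0 2 2 -5; 0 0 3/2 -6; 0 0 0 1]
T6·…·T1 = [-2 0 4 1; 2 2 -2 -6; 0 0 3/2 -6; 0 0 0 1]
det M = -6; M⁻¹ = [-1/2 0 4/3 17/2; 1/2 1/2 -2/3 -3/2; 0 0 2/3 4; 0 0 0 1]
M⁻¹ · (-13/2, 7/2, -21/2)ᵀ = (-9/4, 4, -3)ᵀ

p = (-9/4, 4, -3)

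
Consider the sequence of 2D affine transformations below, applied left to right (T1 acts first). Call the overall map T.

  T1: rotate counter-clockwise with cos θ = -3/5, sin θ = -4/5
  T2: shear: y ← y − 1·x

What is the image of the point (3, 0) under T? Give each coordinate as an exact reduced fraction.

T(p) = (-9/5, -3/5)

T1 rotate counter-clockwise with cos θ = -3/5, sin θ = -4/5: (3, 0) → (-9/5, -12/5)
T2 shear: y ← y − 1·x: (-9/5, -12/5) → (-9/5, -3/5)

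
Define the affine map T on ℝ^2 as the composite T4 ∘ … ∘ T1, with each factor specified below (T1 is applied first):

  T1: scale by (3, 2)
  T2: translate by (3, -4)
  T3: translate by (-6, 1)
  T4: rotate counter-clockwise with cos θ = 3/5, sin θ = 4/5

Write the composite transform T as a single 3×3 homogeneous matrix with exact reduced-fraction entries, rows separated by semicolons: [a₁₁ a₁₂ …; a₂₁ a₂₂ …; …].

T1 = [3 0 0; 0 2 0; 0 0 1]
T2·T1 = [3 0 3; 0 2 -4; 0 0 1]
T3·…·T1 = [3 0 -3; 0 2 -3; 0 0 1]
T4·…·T1 = [9/5 -8/5 3/5; 12/5 6/5 -21/5; 0 0 1]

T = [9/5 -8/5 3/5; 12/5 6/5 -21/5; 0 0 1]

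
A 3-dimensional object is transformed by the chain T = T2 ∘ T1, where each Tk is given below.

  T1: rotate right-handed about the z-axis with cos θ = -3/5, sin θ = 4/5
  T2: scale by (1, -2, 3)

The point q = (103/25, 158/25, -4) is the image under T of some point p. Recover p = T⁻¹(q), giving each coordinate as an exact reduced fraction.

T1 = [-3/5 -4/5 0 0; 4/5 -3/5 0 0; 0 0 1 0; 0 0 0 1]
T2·T1 = [-3/5 -4/5 0 0; -8/5 6/5 0 0; 0 0 3 0; 0 0 0 1]
det M = -6; M⁻¹ = [-3/5 -2/5 0 0; -4/5 3/10 0 0; 0 0 1/3 0; 0 0 0 1]
M⁻¹ · (103/25, 158/25, -4)ᵀ = (-5, -7/5, -4/3)ᵀ

p = (-5, -7/5, -4/3)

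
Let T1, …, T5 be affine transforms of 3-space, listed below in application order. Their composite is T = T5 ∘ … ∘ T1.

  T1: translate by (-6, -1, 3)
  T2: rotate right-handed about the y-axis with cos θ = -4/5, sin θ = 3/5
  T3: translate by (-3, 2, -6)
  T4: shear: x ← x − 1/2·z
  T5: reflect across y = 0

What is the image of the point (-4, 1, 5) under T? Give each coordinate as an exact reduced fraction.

T(p) = (13, -2, -32/5)

T1 translate by (-6, -1, 3): (-4, 1, 5) → (-10, 0, 8)
T2 rotate right-handed about the y-axis with cos θ = -4/5, sin θ = 3/5: (-10, 0, 8) → (64/5, 0, -2/5)
T3 translate by (-3, 2, -6): (64/5, 0, -2/5) → (49/5, 2, -32/5)
T4 shear: x ← x − 1/2·z: (49/5, 2, -32/5) → (13, 2, -32/5)
T5 reflect across y = 0: (13, 2, -32/5) → (13, -2, -32/5)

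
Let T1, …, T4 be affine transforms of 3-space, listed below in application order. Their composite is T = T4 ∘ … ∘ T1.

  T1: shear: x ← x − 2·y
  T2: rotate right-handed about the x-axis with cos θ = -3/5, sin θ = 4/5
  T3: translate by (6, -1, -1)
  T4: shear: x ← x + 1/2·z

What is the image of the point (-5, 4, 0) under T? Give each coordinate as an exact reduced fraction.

T(p) = (-59/10, -17/5, 11/5)

T1 shear: x ← x − 2·y: (-5, 4, 0) → (-13, 4, 0)
T2 rotate right-handed about the x-axis with cos θ = -3/5, sin θ = 4/5: (-13, 4, 0) → (-13, -12/5, 16/5)
T3 translate by (6, -1, -1): (-13, -12/5, 16/5) → (-7, -17/5, 11/5)
T4 shear: x ← x + 1/2·z: (-7, -17/5, 11/5) → (-59/10, -17/5, 11/5)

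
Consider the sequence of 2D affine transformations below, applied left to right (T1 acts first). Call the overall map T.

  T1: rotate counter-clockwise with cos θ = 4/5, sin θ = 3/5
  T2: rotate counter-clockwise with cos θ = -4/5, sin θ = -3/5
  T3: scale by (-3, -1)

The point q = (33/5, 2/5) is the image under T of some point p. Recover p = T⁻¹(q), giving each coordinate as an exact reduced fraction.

T1 = [4/5 -3/5 0; 3/5 4/5 0; 0 0 1]
T2·T1 = [-7/25 24/25 0; -24/25 -7/25 0; 0 0 1]
T3·…·T1 = [21/25 -72/25 0; 24/25 7/25 0; 0 0 1]
det M = 3; M⁻¹ = [7/75 24/25 0; -8/25 7/25 0; 0 0 1]
M⁻¹ · (33/5, 2/5)ᵀ = (1, -2)ᵀ

p = (1, -2)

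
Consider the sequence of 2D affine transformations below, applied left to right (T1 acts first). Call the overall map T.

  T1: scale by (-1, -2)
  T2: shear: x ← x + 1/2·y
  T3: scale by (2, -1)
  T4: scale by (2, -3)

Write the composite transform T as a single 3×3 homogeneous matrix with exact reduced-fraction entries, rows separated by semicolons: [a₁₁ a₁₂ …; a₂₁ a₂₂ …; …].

T = [-4 -4 0; 0 -6 0; 0 0 1]

T1 = [-1 0 0; 0 -2 0; 0 0 1]
T2·T1 = [-1 -1 0; 0 -2 0; 0 0 1]
T3·…·T1 = [-2 -2 0; 0 2 0; 0 0 1]
T4·…·T1 = [-4 -4 0; 0 -6 0; 0 0 1]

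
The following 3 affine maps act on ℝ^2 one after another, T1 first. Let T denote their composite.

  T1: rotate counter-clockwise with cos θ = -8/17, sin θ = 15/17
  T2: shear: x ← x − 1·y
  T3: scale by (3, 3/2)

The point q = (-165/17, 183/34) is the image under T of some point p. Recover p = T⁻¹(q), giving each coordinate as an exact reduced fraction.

p = (3, -2)

T1 = [-8/17 -15/17 0; 15/17 -8/17 0; 0 0 1]
T2·T1 = [-23/17 -7/17 0; 15/17 -8/17 0; 0 0 1]
T3·…·T1 = [-69/17 -21/17 0; 45/34 -12/17 0; 0 0 1]
det M = 9/2; M⁻¹ = [-8/51 14/51 0; -5/17 -46/51 0; 0 0 1]
M⁻¹ · (-165/17, 183/34)ᵀ = (3, -2)ᵀ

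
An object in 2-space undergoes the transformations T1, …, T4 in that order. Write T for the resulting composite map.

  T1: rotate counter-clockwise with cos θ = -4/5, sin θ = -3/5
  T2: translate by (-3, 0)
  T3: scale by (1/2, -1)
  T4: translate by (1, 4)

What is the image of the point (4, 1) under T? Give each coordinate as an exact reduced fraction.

T(p) = (-9/5, 36/5)

T1 rotate counter-clockwise with cos θ = -4/5, sin θ = -3/5: (4, 1) → (-13/5, -16/5)
T2 translate by (-3, 0): (-13/5, -16/5) → (-28/5, -16/5)
T3 scale by (1/2, -1): (-28/5, -16/5) → (-14/5, 16/5)
T4 translate by (1, 4): (-14/5, 16/5) → (-9/5, 36/5)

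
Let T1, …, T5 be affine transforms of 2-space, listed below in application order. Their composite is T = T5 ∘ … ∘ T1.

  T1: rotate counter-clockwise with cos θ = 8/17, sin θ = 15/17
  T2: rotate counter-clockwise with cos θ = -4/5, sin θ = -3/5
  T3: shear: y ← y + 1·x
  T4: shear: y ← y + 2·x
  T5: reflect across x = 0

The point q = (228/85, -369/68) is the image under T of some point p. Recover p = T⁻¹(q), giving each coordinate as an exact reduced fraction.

p = (-3, -9/4)

T1 = [8/17 -15/17 0; 15/17 8/17 0; 0 0 1]
T2·T1 = [13/85 84/85 0; -84/85 13/85 0; 0 0 1]
T3·…·T1 = [13/85 84/85 0; -71/85 97/85 0; 0 0 1]
T4·…·T1 = [13/85 84/85 0; -9/17 53/17 0; 0 0 1]
T5·…·T1 = [-13/85 -84/85 0; -9/17 53/17 0; 0 0 1]
det M = -1; M⁻¹ = [-53/17 -84/85 0; -9/17 13/85 0; 0 0 1]
M⁻¹ · (228/85, -369/68)ᵀ = (-3, -9/4)ᵀ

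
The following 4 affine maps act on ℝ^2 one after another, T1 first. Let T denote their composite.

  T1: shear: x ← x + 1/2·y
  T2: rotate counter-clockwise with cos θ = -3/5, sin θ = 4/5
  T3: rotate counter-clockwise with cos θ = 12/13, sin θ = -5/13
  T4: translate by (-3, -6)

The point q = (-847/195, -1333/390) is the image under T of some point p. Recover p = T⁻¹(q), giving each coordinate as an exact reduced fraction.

p = (5/2, 2/3)

T1 = [1 1/2 0; 0 1 0; 0 0 1]
T2·T1 = [-3/5 -11/10 0; 4/5 -1/5 0; 0 0 1]
T3·…·T1 = [-16/65 -71/65 0; 63/65 31/130 0; 0 0 1]
T4·…·T1 = [-16/65 -71/65 -3; 63/65 31/130 -6; 0 0 1]
det M = 1; M⁻¹ = [31/130 71/65 189/26; -63/65 -16/65 -57/13; 0 0 1]
M⁻¹ · (-847/195, -1333/390)ᵀ = (5/2, 2/3)ᵀ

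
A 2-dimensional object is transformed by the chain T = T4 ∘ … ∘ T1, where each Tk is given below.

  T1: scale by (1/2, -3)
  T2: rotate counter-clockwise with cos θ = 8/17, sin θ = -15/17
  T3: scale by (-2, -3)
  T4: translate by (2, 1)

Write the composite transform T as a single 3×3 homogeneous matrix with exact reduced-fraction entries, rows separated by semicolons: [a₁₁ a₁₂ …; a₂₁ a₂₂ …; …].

T1 = [1/2 0 0; 0 -3 0; 0 0 1]
T2·T1 = [4/17 -45/17 0; -15/34 -24/17 0; 0 0 1]
T3·…·T1 = [-8/17 90/17 0; 45/34 72/17 0; 0 0 1]
T4·…·T1 = [-8/17 90/17 2; 45/34 72/17 1; 0 0 1]

T = [-8/17 90/17 2; 45/34 72/17 1; 0 0 1]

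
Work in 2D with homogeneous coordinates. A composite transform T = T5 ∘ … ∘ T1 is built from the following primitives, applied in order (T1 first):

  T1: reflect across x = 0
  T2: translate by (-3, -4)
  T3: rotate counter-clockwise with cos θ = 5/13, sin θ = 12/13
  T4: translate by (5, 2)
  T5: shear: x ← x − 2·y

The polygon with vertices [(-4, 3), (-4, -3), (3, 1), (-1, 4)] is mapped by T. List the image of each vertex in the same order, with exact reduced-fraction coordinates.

image vertices: (16/13, 33/13), (148/13, 3/13), (193/13, -61/13), (51/13, 2/13)

T1 reflect across x = 0: (-4, 3) → (4, 3); (-4, -3) → (4, -3); (3, 1) → (-3, 1); (-1, 4) → (1, 4)
T2 translate by (-3, -4): (4, 3) → (1, -1); (4, -3) → (1, -7); (-3, 1) → (-6, -3); (1, 4) → (-2, 0)
T3 rotate counter-clockwise with cos θ = 5/13, sin θ = 12/13: (1, -1) → (17/13, 7/13); (1, -7) → (89/13, -23/13); (-6, -3) → (6/13, -87/13); (-2, 0) → (-10/13, -24/13)
T4 translate by (5, 2): (17/13, 7/13) → (82/13, 33/13); (89/13, -23/13) → (154/13, 3/13); (6/13, -87/13) → (71/13, -61/13); (-10/13, -24/13) → (55/13, 2/13)
T5 shear: x ← x − 2·y: (82/13, 33/13) → (16/13, 33/13); (154/13, 3/13) → (148/13, 3/13); (71/13, -61/13) → (193/13, -61/13); (55/13, 2/13) → (51/13, 2/13)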